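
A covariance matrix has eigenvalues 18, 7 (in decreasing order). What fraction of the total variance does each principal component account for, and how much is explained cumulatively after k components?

Step 1 — total variance = trace(Sigma) = Σ λ_i = 18 + 7 = 25.

Step 2 — fraction explained by component i = λ_i / Σ λ:
  PC1: 18/25 = 0.72
  PC2: 7/25 = 0.28

Step 3 — cumulative fraction after k components = (λ_1 + ... + λ_k) / Σ λ:
  k = 1: 18/25 = 0.72
  k = 2: (18 + 7)/25 = 25/25 = 1

Summary (fraction, with percent):

explained: PC1 0.72 (72%), PC2 0.28 (28%);  cumulative: 0.72, 1


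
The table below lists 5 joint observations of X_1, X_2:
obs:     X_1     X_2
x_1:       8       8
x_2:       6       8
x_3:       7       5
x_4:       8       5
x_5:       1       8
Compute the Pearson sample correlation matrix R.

Step 1 — column means:
  mean(X_1) = (8 + 6 + 7 + 8 + 1) / 5 = 30/5 = 6
  mean(X_2) = (8 + 8 + 5 + 5 + 8) / 5 = 34/5 = 6.8

Step 2 — sample variances and covariances s[i,j] = (1/(n-1)) · Σ_k (x_{k,i} - mean_i) · (x_{k,j} - mean_j), with n-1 = 4:
  s[X_1,X_1] = ((2)·(2) + (0)·(0) + (1)·(1) + (2)·(2) + (-5)·(-5)) / 4 = 34/4 = 8.5
  s[X_1,X_2] = ((2)·(1.2) + (0)·(1.2) + (1)·(-1.8) + (2)·(-1.8) + (-5)·(1.2)) / 4 = -9/4 = -2.25
  s[X_2,X_2] = ((1.2)·(1.2) + (1.2)·(1.2) + (-1.8)·(-1.8) + (-1.8)·(-1.8) + (1.2)·(1.2)) / 4 = 10.8/4 = 2.7
  Sample standard deviations s_i = √(s[i,i]):
  s(X_1) = √(8.5) = 2.9155
  s(X_2) = √(2.7) = 1.6432

Step 3 — r_{ij} = s_{ij} / (s_i · s_j):
  r[X_1,X_1] = 1 (diagonal).
  r[X_1,X_2] = -2.25 / (2.9155 · 1.6432) = -2.25 / 4.7906 = -0.4697
  r[X_2,X_2] = 1 (diagonal).

R is symmetric with unit diagonal. Assembling:

R = [[1, -0.4697],
 [-0.4697, 1]]


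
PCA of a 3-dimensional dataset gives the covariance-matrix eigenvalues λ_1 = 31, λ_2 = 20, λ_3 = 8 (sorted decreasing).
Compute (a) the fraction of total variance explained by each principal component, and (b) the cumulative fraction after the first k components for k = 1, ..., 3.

Step 1 — total variance = trace(Sigma) = Σ λ_i = 31 + 20 + 8 = 59.

Step 2 — fraction explained by component i = λ_i / Σ λ:
  PC1: 31/59 = 0.5254
  PC2: 20/59 = 0.339
  PC3: 8/59 = 0.1356

Step 3 — cumulative fraction after k components = (λ_1 + ... + λ_k) / Σ λ:
  k = 1: 31/59 = 0.5254
  k = 2: (31 + 20)/59 = 51/59 = 0.8644
  k = 3: (31 + 20 + 8)/59 = 59/59 = 1

Summary (fraction, with percent):

explained: PC1 0.5254 (52.54%), PC2 0.339 (33.9%), PC3 0.1356 (13.56%);  cumulative: 0.5254, 0.8644, 1


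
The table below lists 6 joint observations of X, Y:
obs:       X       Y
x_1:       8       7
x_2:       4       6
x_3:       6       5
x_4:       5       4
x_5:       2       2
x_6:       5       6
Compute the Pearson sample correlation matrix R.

Step 1 — column means:
  mean(X) = (8 + 4 + 6 + 5 + 2 + 5) / 6 = 30/6 = 5
  mean(Y) = (7 + 6 + 5 + 4 + 2 + 6) / 6 = 30/6 = 5

Step 2 — sample variances and covariances s[i,j] = (1/(n-1)) · Σ_k (x_{k,i} - mean_i) · (x_{k,j} - mean_j), with n-1 = 5:
  s[X,X] = ((3)·(3) + (-1)·(-1) + (1)·(1) + (0)·(0) + (-3)·(-3) + (0)·(0)) / 5 = 20/5 = 4
  s[X,Y] = ((3)·(2) + (-1)·(1) + (1)·(0) + (0)·(-1) + (-3)·(-3) + (0)·(1)) / 5 = 14/5 = 2.8
  s[Y,Y] = ((2)·(2) + (1)·(1) + (0)·(0) + (-1)·(-1) + (-3)·(-3) + (1)·(1)) / 5 = 16/5 = 3.2
  Sample standard deviations s_i = √(s[i,i]):
  s(X) = √(4) = 2
  s(Y) = √(3.2) = 1.7889

Step 3 — r_{ij} = s_{ij} / (s_i · s_j):
  r[X,X] = 1 (diagonal).
  r[X,Y] = 2.8 / (2 · 1.7889) = 2.8 / 3.5777 = 0.7826
  r[Y,Y] = 1 (diagonal).

R is symmetric with unit diagonal. Assembling:

R = [[1, 0.7826],
 [0.7826, 1]]


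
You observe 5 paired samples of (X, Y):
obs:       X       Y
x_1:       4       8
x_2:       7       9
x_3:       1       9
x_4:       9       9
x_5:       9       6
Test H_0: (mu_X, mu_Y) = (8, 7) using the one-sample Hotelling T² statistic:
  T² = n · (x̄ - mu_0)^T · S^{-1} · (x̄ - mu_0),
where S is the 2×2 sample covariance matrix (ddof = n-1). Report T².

Step 1 — sample mean vector:
  mean(X) = (4 + 7 + 1 + 9 + 9) / 5 = 30/5 = 6
  mean(Y) = (8 + 9 + 9 + 9 + 6) / 5 = 41/5 = 8.2
  x̄ = (6, 8.2),  deviation x̄ - mu_0 = (6, 8.2) - (8, 7) = (-2, 1.2).

Step 2 — sample covariance matrix, S[i,j] = (1/(n-1)) · Σ_k (x_{k,i} - mean_i) · (x_{k,j} - mean_j), divisor n-1 = 4:
  S[X,X] = ((-2)·(-2) + (1)·(1) + (-5)·(-5) + (3)·(3) + (3)·(3)) / 4 = 48/4 = 12
  S[X,Y] = ((-2)·(-0.2) + (1)·(0.8) + (-5)·(0.8) + (3)·(0.8) + (3)·(-2.2)) / 4 = -7/4 = -1.75
  S[Y,Y] = ((-0.2)·(-0.2) + (0.8)·(0.8) + (0.8)·(0.8) + (0.8)·(0.8) + (-2.2)·(-2.2)) / 4 = 6.8/4 = 1.7
  S = [[12, -1.75],
 [-1.75, 1.7]].

Step 3 — invert S. det(S) = 12·1.7 - (-1.75)² = 17.3375.
  S^{-1} = (1/det) · [[d, -b], [-b, a]] = [[0.0981, 0.1009],
 [0.1009, 0.6921]].

Step 4 — quadratic form (x̄ - mu_0)^T · S^{-1} · (x̄ - mu_0):
  S^{-1} · (x̄ - mu_0) = (-0.075, 0.6287),
  (x̄ - mu_0)^T · [...] = (-2)·(-0.075) + (1.2)·(0.6287) = 0.9044.

Step 5 — scale by n: T² = 5 · 0.9044 = 4.522.

T² ≈ 4.522


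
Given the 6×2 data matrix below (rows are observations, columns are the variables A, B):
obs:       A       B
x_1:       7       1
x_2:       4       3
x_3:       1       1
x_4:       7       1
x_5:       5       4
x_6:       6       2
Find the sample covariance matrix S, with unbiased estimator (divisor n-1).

Step 1 — column means:
  mean(A) = (7 + 4 + 1 + 7 + 5 + 6) / 6 = 30/6 = 5
  mean(B) = (1 + 3 + 1 + 1 + 4 + 2) / 6 = 12/6 = 2

Step 2 — sample covariance S[i,j] = (1/(n-1)) · Σ_k (x_{k,i} - mean_i) · (x_{k,j} - mean_j), with n-1 = 5.
  S[A,A] = ((2)·(2) + (-1)·(-1) + (-4)·(-4) + (2)·(2) + (0)·(0) + (1)·(1)) / 5 = 26/5 = 5.2
  S[A,B] = ((2)·(-1) + (-1)·(1) + (-4)·(-1) + (2)·(-1) + (0)·(2) + (1)·(0)) / 5 = -1/5 = -0.2
  S[B,B] = ((-1)·(-1) + (1)·(1) + (-1)·(-1) + (-1)·(-1) + (2)·(2) + (0)·(0)) / 5 = 8/5 = 1.6

S is symmetric (S[j,i] = S[i,j]). Assembling:

S = [[5.2, -0.2],
 [-0.2, 1.6]]


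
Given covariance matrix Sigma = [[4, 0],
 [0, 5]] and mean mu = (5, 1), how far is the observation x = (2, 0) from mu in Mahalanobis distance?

Step 1 — centre the observation: (x - mu) = (-3, -1).

Step 2 — invert Sigma. det(Sigma) = 4·5 - (0)² = 20.
  Sigma^{-1} = (1/det) · [[d, -b], [-b, a]] = [[0.25, 0],
 [0, 0.2]].

Step 3 — form the quadratic (x - mu)^T · Sigma^{-1} · (x - mu):
  Sigma^{-1} · (x - mu) = (-0.75, -0.2).
  (x - mu)^T · [Sigma^{-1} · (x - mu)] = (-3)·(-0.75) + (-1)·(-0.2) = 2.45.

Step 4 — take square root: d = √(2.45) ≈ 1.5652.

d(x, mu) = √(2.45) ≈ 1.5652


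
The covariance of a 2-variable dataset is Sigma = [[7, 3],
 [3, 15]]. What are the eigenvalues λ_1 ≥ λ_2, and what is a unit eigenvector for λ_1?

Step 1 — characteristic polynomial of 2×2 Sigma:
  det(Sigma - λI) = λ² - trace · λ + det = 0.
  trace = 7 + 15 = 22, det = 7·15 - (3)² = 96.
Step 2 — discriminant:
  Δ = trace² - 4·det = 484 - 384 = 100.
Step 3 — eigenvalues:
  λ = (trace ± √Δ)/2 = (22 ± 10)/2,
  λ_1 = 16,  λ_2 = 6.

Step 4 — unit eigenvector for λ_1: solve (Sigma - λ_1 I)v = 0. First row:
  (7 - 16)·v_x + (3)·v_y = 0, i.e. (-9)·v_x + (3)·v_y = 0,
  so v ∝ (b, λ_1 - a) = (3, 9) = u.
  ||u|| = √((3)² + (9)²) = √(90) ≈ 9.4868,
  v_1 = u/||u|| ≈ (0.3162, 0.9487) (||v_1|| = 1).

λ_1 = 16,  λ_2 = 6;  v_1 ≈ (0.3162, 0.9487)


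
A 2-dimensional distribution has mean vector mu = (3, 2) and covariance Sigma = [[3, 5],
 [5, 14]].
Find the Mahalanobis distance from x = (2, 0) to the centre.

Step 1 — centre the observation: (x - mu) = (-1, -2).

Step 2 — invert Sigma. det(Sigma) = 3·14 - (5)² = 17.
  Sigma^{-1} = (1/det) · [[d, -b], [-b, a]] = [[0.8235, -0.2941],
 [-0.2941, 0.1765]].

Step 3 — form the quadratic (x - mu)^T · Sigma^{-1} · (x - mu):
  Sigma^{-1} · (x - mu) = (-0.2353, -0.0588).
  (x - mu)^T · [Sigma^{-1} · (x - mu)] = (-1)·(-0.2353) + (-2)·(-0.0588) = 0.3529.

Step 4 — take square root: d = √(0.3529) ≈ 0.5941.

d(x, mu) = √(0.3529) ≈ 0.5941


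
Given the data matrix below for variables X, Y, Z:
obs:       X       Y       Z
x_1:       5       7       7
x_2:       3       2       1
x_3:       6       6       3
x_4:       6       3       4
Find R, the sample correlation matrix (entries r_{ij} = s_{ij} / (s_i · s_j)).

Step 1 — column means:
  mean(X) = (5 + 3 + 6 + 6) / 4 = 20/4 = 5
  mean(Y) = (7 + 2 + 6 + 3) / 4 = 18/4 = 4.5
  mean(Z) = (7 + 1 + 3 + 4) / 4 = 15/4 = 3.75

Step 2 — sample variances and covariances s[i,j] = (1/(n-1)) · Σ_k (x_{k,i} - mean_i) · (x_{k,j} - mean_j), with n-1 = 3:
  s[X,X] = ((0)·(0) + (-2)·(-2) + (1)·(1) + (1)·(1)) / 3 = 6/3 = 2
  s[X,Y] = ((0)·(2.5) + (-2)·(-2.5) + (1)·(1.5) + (1)·(-1.5)) / 3 = 5/3 = 1.6667
  s[X,Z] = ((0)·(3.25) + (-2)·(-2.75) + (1)·(-0.75) + (1)·(0.25)) / 3 = 5/3 = 1.6667
  s[Y,Y] = ((2.5)·(2.5) + (-2.5)·(-2.5) + (1.5)·(1.5) + (-1.5)·(-1.5)) / 3 = 17/3 = 5.6667
  s[Y,Z] = ((2.5)·(3.25) + (-2.5)·(-2.75) + (1.5)·(-0.75) + (-1.5)·(0.25)) / 3 = 13.5/3 = 4.5
  s[Z,Z] = ((3.25)·(3.25) + (-2.75)·(-2.75) + (-0.75)·(-0.75) + (0.25)·(0.25)) / 3 = 18.75/3 = 6.25
  Sample standard deviations s_i = √(s[i,i]):
  s(X) = √(2) = 1.4142
  s(Y) = √(5.6667) = 2.3805
  s(Z) = √(6.25) = 2.5

Step 3 — r_{ij} = s_{ij} / (s_i · s_j):
  r[X,X] = 1 (diagonal).
  r[X,Y] = 1.6667 / (1.4142 · 2.3805) = 1.6667 / 3.3665 = 0.4951
  r[X,Z] = 1.6667 / (1.4142 · 2.5) = 1.6667 / 3.5355 = 0.4714
  r[Y,Y] = 1 (diagonal).
  r[Y,Z] = 4.5 / (2.3805 · 2.5) = 4.5 / 5.9512 = 0.7562
  r[Z,Z] = 1 (diagonal).

R is symmetric with unit diagonal. Assembling:

R = [[1, 0.4951, 0.4714],
 [0.4951, 1, 0.7562],
 [0.4714, 0.7562, 1]]


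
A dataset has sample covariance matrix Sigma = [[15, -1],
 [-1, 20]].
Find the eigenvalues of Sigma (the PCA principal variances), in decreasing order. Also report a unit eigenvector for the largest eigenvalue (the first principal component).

Step 1 — characteristic polynomial of 2×2 Sigma:
  det(Sigma - λI) = λ² - trace · λ + det = 0.
  trace = 15 + 20 = 35, det = 15·20 - (-1)² = 299.
Step 2 — discriminant:
  Δ = trace² - 4·det = 1225 - 1196 = 29.
Step 3 — eigenvalues:
  λ = (trace ± √Δ)/2 = (35 ± 5.3852)/2,
  λ_1 = 20.1926,  λ_2 = 14.8074.

Step 4 — unit eigenvector for λ_1: solve (Sigma - λ_1 I)v = 0. First row:
  (15 - 20.1926)·v_x + (-1)·v_y = 0, i.e. (-5.1926)·v_x + (-1)·v_y = 0,
  so v ∝ (b, λ_1 - a) = (-1, 5.1926); multiply by -1 so the first entry is positive: u = (1, -5.1926).
  ||u|| = √((1)² + (-5.1926)²) = √(27.9629) ≈ 5.288,
  v_1 = u/||u|| ≈ (0.1891, -0.982) (||v_1|| = 1).

λ_1 = 20.1926,  λ_2 = 14.8074;  v_1 ≈ (0.1891, -0.982)


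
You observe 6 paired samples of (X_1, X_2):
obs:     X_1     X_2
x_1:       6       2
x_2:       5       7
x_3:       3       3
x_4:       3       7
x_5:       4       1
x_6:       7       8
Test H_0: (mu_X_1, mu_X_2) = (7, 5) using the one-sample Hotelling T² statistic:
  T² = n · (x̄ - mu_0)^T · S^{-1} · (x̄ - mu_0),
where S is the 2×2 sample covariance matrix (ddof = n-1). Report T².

Step 1 — sample mean vector:
  mean(X_1) = (6 + 5 + 3 + 3 + 4 + 7) / 6 = 28/6 = 4.6667
  mean(X_2) = (2 + 7 + 3 + 7 + 1 + 8) / 6 = 28/6 = 4.6667
  x̄ = (4.6667, 4.6667),  deviation x̄ - mu_0 = (4.6667, 4.6667) - (7, 5) = (-2.3333, -0.3333).

Step 2 — sample covariance matrix, S[i,j] = (1/(n-1)) · Σ_k (x_{k,i} - mean_i) · (x_{k,j} - mean_j), divisor n-1 = 5:
  S[X_1,X_1] = ((1.3333)·(1.3333) + (0.3333)·(0.3333) + (-1.6667)·(-1.6667) + (-1.6667)·(-1.6667) + (-0.6667)·(-0.6667) + (2.3333)·(2.3333)) / 5 = 13.3333/5 = 2.6667
  S[X_1,X_2] = ((1.3333)·(-2.6667) + (0.3333)·(2.3333) + (-1.6667)·(-1.6667) + (-1.6667)·(2.3333) + (-0.6667)·(-3.6667) + (2.3333)·(3.3333)) / 5 = 6.3333/5 = 1.2667
  S[X_2,X_2] = ((-2.6667)·(-2.6667) + (2.3333)·(2.3333) + (-1.6667)·(-1.6667) + (2.3333)·(2.3333) + (-3.6667)·(-3.6667) + (3.3333)·(3.3333)) / 5 = 45.3333/5 = 9.0667
  S = [[2.6667, 1.2667],
 [1.2667, 9.0667]].

Step 3 — invert S. det(S) = 2.6667·9.0667 - (1.2667)² = 22.5733.
  S^{-1} = (1/det) · [[d, -b], [-b, a]] = [[0.4017, -0.0561],
 [-0.0561, 0.1181]].

Step 4 — quadratic form (x̄ - mu_0)^T · S^{-1} · (x̄ - mu_0):
  S^{-1} · (x̄ - mu_0) = (-0.9185, 0.0916),
  (x̄ - mu_0)^T · [...] = (-2.3333)·(-0.9185) + (-0.3333)·(0.0916) = 2.1126.

Step 5 — scale by n: T² = 6 · 2.1126 = 12.6757.

T² ≈ 12.6757


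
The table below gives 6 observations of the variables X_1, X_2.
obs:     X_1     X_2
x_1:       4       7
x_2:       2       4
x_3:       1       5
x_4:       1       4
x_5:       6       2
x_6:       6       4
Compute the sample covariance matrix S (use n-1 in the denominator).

Step 1 — column means:
  mean(X_1) = (4 + 2 + 1 + 1 + 6 + 6) / 6 = 20/6 = 3.3333
  mean(X_2) = (7 + 4 + 5 + 4 + 2 + 4) / 6 = 26/6 = 4.3333

Step 2 — sample covariance S[i,j] = (1/(n-1)) · Σ_k (x_{k,i} - mean_i) · (x_{k,j} - mean_j), with n-1 = 5.
  S[X_1,X_1] = ((0.6667)·(0.6667) + (-1.3333)·(-1.3333) + (-2.3333)·(-2.3333) + (-2.3333)·(-2.3333) + (2.6667)·(2.6667) + (2.6667)·(2.6667)) / 5 = 27.3333/5 = 5.4667
  S[X_1,X_2] = ((0.6667)·(2.6667) + (-1.3333)·(-0.3333) + (-2.3333)·(0.6667) + (-2.3333)·(-0.3333) + (2.6667)·(-2.3333) + (2.6667)·(-0.3333)) / 5 = -5.6667/5 = -1.1333
  S[X_2,X_2] = ((2.6667)·(2.6667) + (-0.3333)·(-0.3333) + (0.6667)·(0.6667) + (-0.3333)·(-0.3333) + (-2.3333)·(-2.3333) + (-0.3333)·(-0.3333)) / 5 = 13.3333/5 = 2.6667

S is symmetric (S[j,i] = S[i,j]). Assembling:

S = [[5.4667, -1.1333],
 [-1.1333, 2.6667]]


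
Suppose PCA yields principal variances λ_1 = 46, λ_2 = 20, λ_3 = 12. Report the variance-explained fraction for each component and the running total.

Step 1 — total variance = trace(Sigma) = Σ λ_i = 46 + 20 + 12 = 78.

Step 2 — fraction explained by component i = λ_i / Σ λ:
  PC1: 46/78 = 0.5897
  PC2: 20/78 = 0.2564
  PC3: 12/78 = 0.1538

Step 3 — cumulative fraction after k components = (λ_1 + ... + λ_k) / Σ λ:
  k = 1: 46/78 = 0.5897
  k = 2: (46 + 20)/78 = 66/78 = 0.8462
  k = 3: (46 + 20 + 12)/78 = 78/78 = 1

Summary (fraction, with percent):

explained: PC1 0.5897 (58.97%), PC2 0.2564 (25.64%), PC3 0.1538 (15.38%);  cumulative: 0.5897, 0.8462, 1


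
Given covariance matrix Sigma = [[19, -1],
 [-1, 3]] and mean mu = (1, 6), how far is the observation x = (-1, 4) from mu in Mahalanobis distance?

Step 1 — centre the observation: (x - mu) = (-2, -2).

Step 2 — invert Sigma. det(Sigma) = 19·3 - (-1)² = 56.
  Sigma^{-1} = (1/det) · [[d, -b], [-b, a]] = [[0.0536, 0.0179],
 [0.0179, 0.3393]].

Step 3 — form the quadratic (x - mu)^T · Sigma^{-1} · (x - mu):
  Sigma^{-1} · (x - mu) = (-0.1429, -0.7143).
  (x - mu)^T · [Sigma^{-1} · (x - mu)] = (-2)·(-0.1429) + (-2)·(-0.7143) = 1.7143.

Step 4 — take square root: d = √(1.7143) ≈ 1.3093.

d(x, mu) = √(1.7143) ≈ 1.3093


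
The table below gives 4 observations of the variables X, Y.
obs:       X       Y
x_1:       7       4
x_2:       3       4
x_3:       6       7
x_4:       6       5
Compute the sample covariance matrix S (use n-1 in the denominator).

Step 1 — column means:
  mean(X) = (7 + 3 + 6 + 6) / 4 = 22/4 = 5.5
  mean(Y) = (4 + 4 + 7 + 5) / 4 = 20/4 = 5

Step 2 — sample covariance S[i,j] = (1/(n-1)) · Σ_k (x_{k,i} - mean_i) · (x_{k,j} - mean_j), with n-1 = 3.
  S[X,X] = ((1.5)·(1.5) + (-2.5)·(-2.5) + (0.5)·(0.5) + (0.5)·(0.5)) / 3 = 9/3 = 3
  S[X,Y] = ((1.5)·(-1) + (-2.5)·(-1) + (0.5)·(2) + (0.5)·(0)) / 3 = 2/3 = 0.6667
  S[Y,Y] = ((-1)·(-1) + (-1)·(-1) + (2)·(2) + (0)·(0)) / 3 = 6/3 = 2

S is symmetric (S[j,i] = S[i,j]). Assembling:

S = [[3, 0.6667],
 [0.6667, 2]]


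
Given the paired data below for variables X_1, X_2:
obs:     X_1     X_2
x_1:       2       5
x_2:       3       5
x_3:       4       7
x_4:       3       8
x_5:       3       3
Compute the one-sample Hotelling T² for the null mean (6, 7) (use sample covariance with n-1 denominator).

Step 1 — sample mean vector:
  mean(X_1) = (2 + 3 + 4 + 3 + 3) / 5 = 15/5 = 3
  mean(X_2) = (5 + 5 + 7 + 8 + 3) / 5 = 28/5 = 5.6
  x̄ = (3, 5.6),  deviation x̄ - mu_0 = (3, 5.6) - (6, 7) = (-3, -1.4).

Step 2 — sample covariance matrix, S[i,j] = (1/(n-1)) · Σ_k (x_{k,i} - mean_i) · (x_{k,j} - mean_j), divisor n-1 = 4:
  S[X_1,X_1] = ((-1)·(-1) + (0)·(0) + (1)·(1) + (0)·(0) + (0)·(0)) / 4 = 2/4 = 0.5
  S[X_1,X_2] = ((-1)·(-0.6) + (0)·(-0.6) + (1)·(1.4) + (0)·(2.4) + (0)·(-2.6)) / 4 = 2/4 = 0.5
  S[X_2,X_2] = ((-0.6)·(-0.6) + (-0.6)·(-0.6) + (1.4)·(1.4) + (2.4)·(2.4) + (-2.6)·(-2.6)) / 4 = 15.2/4 = 3.8
  S = [[0.5, 0.5],
 [0.5, 3.8]].

Step 3 — invert S. det(S) = 0.5·3.8 - (0.5)² = 1.65.
  S^{-1} = (1/det) · [[d, -b], [-b, a]] = [[2.303, -0.303],
 [-0.303, 0.303]].

Step 4 — quadratic form (x̄ - mu_0)^T · S^{-1} · (x̄ - mu_0):
  S^{-1} · (x̄ - mu_0) = (-6.4848, 0.4848),
  (x̄ - mu_0)^T · [...] = (-3)·(-6.4848) + (-1.4)·(0.4848) = 18.7758.

Step 5 — scale by n: T² = 5 · 18.7758 = 93.8788.

T² ≈ 93.8788


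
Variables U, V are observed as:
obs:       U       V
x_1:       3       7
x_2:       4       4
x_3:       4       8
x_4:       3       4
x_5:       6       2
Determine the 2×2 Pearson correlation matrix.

Step 1 — column means:
  mean(U) = (3 + 4 + 4 + 3 + 6) / 5 = 20/5 = 4
  mean(V) = (7 + 4 + 8 + 4 + 2) / 5 = 25/5 = 5

Step 2 — sample variances and covariances s[i,j] = (1/(n-1)) · Σ_k (x_{k,i} - mean_i) · (x_{k,j} - mean_j), with n-1 = 4:
  s[U,U] = ((-1)·(-1) + (0)·(0) + (0)·(0) + (-1)·(-1) + (2)·(2)) / 4 = 6/4 = 1.5
  s[U,V] = ((-1)·(2) + (0)·(-1) + (0)·(3) + (-1)·(-1) + (2)·(-3)) / 4 = -7/4 = -1.75
  s[V,V] = ((2)·(2) + (-1)·(-1) + (3)·(3) + (-1)·(-1) + (-3)·(-3)) / 4 = 24/4 = 6
  Sample standard deviations s_i = √(s[i,i]):
  s(U) = √(1.5) = 1.2247
  s(V) = √(6) = 2.4495

Step 3 — r_{ij} = s_{ij} / (s_i · s_j):
  r[U,U] = 1 (diagonal).
  r[U,V] = -1.75 / (1.2247 · 2.4495) = -1.75 / 3 = -0.5833
  r[V,V] = 1 (diagonal).

R is symmetric with unit diagonal. Assembling:

R = [[1, -0.5833],
 [-0.5833, 1]]


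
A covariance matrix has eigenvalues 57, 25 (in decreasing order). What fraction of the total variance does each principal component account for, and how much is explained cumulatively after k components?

Step 1 — total variance = trace(Sigma) = Σ λ_i = 57 + 25 = 82.

Step 2 — fraction explained by component i = λ_i / Σ λ:
  PC1: 57/82 = 0.6951
  PC2: 25/82 = 0.3049

Step 3 — cumulative fraction after k components = (λ_1 + ... + λ_k) / Σ λ:
  k = 1: 57/82 = 0.6951
  k = 2: (57 + 25)/82 = 82/82 = 1

Summary (fraction, with percent):

explained: PC1 0.6951 (69.51%), PC2 0.3049 (30.49%);  cumulative: 0.6951, 1


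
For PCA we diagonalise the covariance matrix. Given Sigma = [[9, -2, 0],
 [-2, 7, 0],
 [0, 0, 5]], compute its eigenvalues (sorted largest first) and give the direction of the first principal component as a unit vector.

Step 1 — characteristic polynomial p(λ) = det(λI - Sigma) = λ³ - tr·λ² + c_1·λ - det, where tr = trace, c_1 = sum of the principal 2×2 minors, det = det(Sigma):
  tr = 9 + 7 + 5 = 21,
  c_1 = (9·7 - (-2)²) + (9·5 - (0)²) + (7·5 - (0)²) = 59 + 45 + 35 = 139,
  det = 9·(7·5 - (0)²) - (-2)·((-2)·5 - (0)·(0)) + (0)·((-2)·(0) - 7·(0)) = 9·(35) - (-2)·(-10) + (0)·(0) = 295.
  So p(λ) = λ³ - 21λ² + 139λ - 295.
Step 2 — look for an integer root (rational root theorem: any rational root is an integer divisor of 295). Testing λ = 5:
  p(5) = 125 - 525 + 695 - 295 = 0  ✓
  Dividing out (λ - 5): p(λ) = (λ - 5)(λ² - 16λ + 59).
Step 3 — remaining eigenvalues from the quadratic λ² - 16λ + 59 = 0:
  Δ = 16² - 4·59 = 256 - 236 = 20,  λ = (16 ± √20)/2 = (16 ± 4.4721)/2 ≈ 10.2361 or 5.7639.
  Sorted: λ_1 = 10.2361,  λ_2 = 5.7639,  λ_3 = 5  (check: sum = 21 = tr ✓).

Step 4 — unit eigenvector for λ_1 ≈ 10.2361: v spans the null space of (Sigma - λ_1 I), whose rows are
  r_1 = (-1.2361, -2, 0),  r_2 = (-2, -3.2361, 0),  r_3 = (0, 0, -5.2361).
  v is orthogonal to every row, so take v ∝ r_1 × r_3 = ((-2)·(-5.2361) - (0)·(0), (0)·(0) - (-1.2361)·(-5.2361), (-1.2361)·(0) - (-2)·(0)) ≈ (10.4721, -6.4721, 0).
  Let u = (10.4721, -6.4721, 0).
  ||u|| = √((10.4721)² + (-6.4721)² + (0)²) = √(151.5542) ≈ 12.3107,  v_1 = u/||u|| ≈ (0.8507, -0.5257, 0) (||v_1|| = 1).

λ_1 = 10.2361,  λ_2 = 5.7639,  λ_3 = 5;  v_1 ≈ (0.8507, -0.5257, 0)


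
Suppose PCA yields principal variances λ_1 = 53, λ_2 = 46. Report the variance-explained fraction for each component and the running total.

Step 1 — total variance = trace(Sigma) = Σ λ_i = 53 + 46 = 99.

Step 2 — fraction explained by component i = λ_i / Σ λ:
  PC1: 53/99 = 0.5354
  PC2: 46/99 = 0.4646

Step 3 — cumulative fraction after k components = (λ_1 + ... + λ_k) / Σ λ:
  k = 1: 53/99 = 0.5354
  k = 2: (53 + 46)/99 = 99/99 = 1

Summary (fraction, with percent):

explained: PC1 0.5354 (53.54%), PC2 0.4646 (46.46%);  cumulative: 0.5354, 1


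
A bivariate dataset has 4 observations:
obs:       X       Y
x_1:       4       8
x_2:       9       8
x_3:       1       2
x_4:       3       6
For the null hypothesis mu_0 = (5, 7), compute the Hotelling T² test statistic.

Step 1 — sample mean vector:
  mean(X) = (4 + 9 + 1 + 3) / 4 = 17/4 = 4.25
  mean(Y) = (8 + 8 + 2 + 6) / 4 = 24/4 = 6
  x̄ = (4.25, 6),  deviation x̄ - mu_0 = (4.25, 6) - (5, 7) = (-0.75, -1).

Step 2 — sample covariance matrix, S[i,j] = (1/(n-1)) · Σ_k (x_{k,i} - mean_i) · (x_{k,j} - mean_j), divisor n-1 = 3:
  S[X,X] = ((-0.25)·(-0.25) + (4.75)·(4.75) + (-3.25)·(-3.25) + (-1.25)·(-1.25)) / 3 = 34.75/3 = 11.5833
  S[X,Y] = ((-0.25)·(2) + (4.75)·(2) + (-3.25)·(-4) + (-1.25)·(0)) / 3 = 22/3 = 7.3333
  S[Y,Y] = ((2)·(2) + (2)·(2) + (-4)·(-4) + (0)·(0)) / 3 = 24/3 = 8
  S = [[11.5833, 7.3333],
 [7.3333, 8]].

Step 3 — invert S. det(S) = 11.5833·8 - (7.3333)² = 38.8889.
  S^{-1} = (1/det) · [[d, -b], [-b, a]] = [[0.2057, -0.1886],
 [-0.1886, 0.2979]].

Step 4 — quadratic form (x̄ - mu_0)^T · S^{-1} · (x̄ - mu_0):
  S^{-1} · (x̄ - mu_0) = (0.0343, -0.1564),
  (x̄ - mu_0)^T · [...] = (-0.75)·(0.0343) + (-1)·(-0.1564) = 0.1307.

Step 5 — scale by n: T² = 4 · 0.1307 = 0.5229.

T² ≈ 0.5229


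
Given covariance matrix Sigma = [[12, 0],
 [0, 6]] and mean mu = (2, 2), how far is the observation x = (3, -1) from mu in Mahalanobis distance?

Step 1 — centre the observation: (x - mu) = (1, -3).

Step 2 — invert Sigma. det(Sigma) = 12·6 - (0)² = 72.
  Sigma^{-1} = (1/det) · [[d, -b], [-b, a]] = [[0.0833, 0],
 [0, 0.1667]].

Step 3 — form the quadratic (x - mu)^T · Sigma^{-1} · (x - mu):
  Sigma^{-1} · (x - mu) = (0.0833, -0.5).
  (x - mu)^T · [Sigma^{-1} · (x - mu)] = (1)·(0.0833) + (-3)·(-0.5) = 1.5833.

Step 4 — take square root: d = √(1.5833) ≈ 1.2583.

d(x, mu) = √(1.5833) ≈ 1.2583


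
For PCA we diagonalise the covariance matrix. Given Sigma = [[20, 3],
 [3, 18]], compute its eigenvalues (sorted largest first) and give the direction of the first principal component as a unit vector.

Step 1 — characteristic polynomial of 2×2 Sigma:
  det(Sigma - λI) = λ² - trace · λ + det = 0.
  trace = 20 + 18 = 38, det = 20·18 - (3)² = 351.
Step 2 — discriminant:
  Δ = trace² - 4·det = 1444 - 1404 = 40.
Step 3 — eigenvalues:
  λ = (trace ± √Δ)/2 = (38 ± 6.3246)/2,
  λ_1 = 22.1623,  λ_2 = 15.8377.

Step 4 — unit eigenvector for λ_1: solve (Sigma - λ_1 I)v = 0. First row:
  (20 - 22.1623)·v_x + (3)·v_y = 0, i.e. (-2.1623)·v_x + (3)·v_y = 0,
  so v ∝ (b, λ_1 - a) = (3, 2.1623) = u.
  ||u|| = √((3)² + (2.1623)²) = √(13.6754) ≈ 3.698,
  v_1 = u/||u|| ≈ (0.8112, 0.5847) (||v_1|| = 1).

λ_1 = 22.1623,  λ_2 = 15.8377;  v_1 ≈ (0.8112, 0.5847)


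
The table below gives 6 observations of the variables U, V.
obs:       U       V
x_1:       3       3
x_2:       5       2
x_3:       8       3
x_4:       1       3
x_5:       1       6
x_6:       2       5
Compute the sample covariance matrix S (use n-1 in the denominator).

Step 1 — column means:
  mean(U) = (3 + 5 + 8 + 1 + 1 + 2) / 6 = 20/6 = 3.3333
  mean(V) = (3 + 2 + 3 + 3 + 6 + 5) / 6 = 22/6 = 3.6667

Step 2 — sample covariance S[i,j] = (1/(n-1)) · Σ_k (x_{k,i} - mean_i) · (x_{k,j} - mean_j), with n-1 = 5.
  S[U,U] = ((-0.3333)·(-0.3333) + (1.6667)·(1.6667) + (4.6667)·(4.6667) + (-2.3333)·(-2.3333) + (-2.3333)·(-2.3333) + (-1.3333)·(-1.3333)) / 5 = 37.3333/5 = 7.4667
  S[U,V] = ((-0.3333)·(-0.6667) + (1.6667)·(-1.6667) + (4.6667)·(-0.6667) + (-2.3333)·(-0.6667) + (-2.3333)·(2.3333) + (-1.3333)·(1.3333)) / 5 = -11.3333/5 = -2.2667
  S[V,V] = ((-0.6667)·(-0.6667) + (-1.6667)·(-1.6667) + (-0.6667)·(-0.6667) + (-0.6667)·(-0.6667) + (2.3333)·(2.3333) + (1.3333)·(1.3333)) / 5 = 11.3333/5 = 2.2667

S is symmetric (S[j,i] = S[i,j]). Assembling:

S = [[7.4667, -2.2667],
 [-2.2667, 2.2667]]


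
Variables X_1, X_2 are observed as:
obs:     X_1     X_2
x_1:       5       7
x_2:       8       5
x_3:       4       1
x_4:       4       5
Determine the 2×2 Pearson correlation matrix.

Step 1 — column means:
  mean(X_1) = (5 + 8 + 4 + 4) / 4 = 21/4 = 5.25
  mean(X_2) = (7 + 5 + 1 + 5) / 4 = 18/4 = 4.5

Step 2 — sample variances and covariances s[i,j] = (1/(n-1)) · Σ_k (x_{k,i} - mean_i) · (x_{k,j} - mean_j), with n-1 = 3:
  s[X_1,X_1] = ((-0.25)·(-0.25) + (2.75)·(2.75) + (-1.25)·(-1.25) + (-1.25)·(-1.25)) / 3 = 10.75/3 = 3.5833
  s[X_1,X_2] = ((-0.25)·(2.5) + (2.75)·(0.5) + (-1.25)·(-3.5) + (-1.25)·(0.5)) / 3 = 4.5/3 = 1.5
  s[X_2,X_2] = ((2.5)·(2.5) + (0.5)·(0.5) + (-3.5)·(-3.5) + (0.5)·(0.5)) / 3 = 19/3 = 6.3333
  Sample standard deviations s_i = √(s[i,i]):
  s(X_1) = √(3.5833) = 1.893
  s(X_2) = √(6.3333) = 2.5166

Step 3 — r_{ij} = s_{ij} / (s_i · s_j):
  r[X_1,X_1] = 1 (diagonal).
  r[X_1,X_2] = 1.5 / (1.893 · 2.5166) = 1.5 / 4.7639 = 0.3149
  r[X_2,X_2] = 1 (diagonal).

R is symmetric with unit diagonal. Assembling:

R = [[1, 0.3149],
 [0.3149, 1]]


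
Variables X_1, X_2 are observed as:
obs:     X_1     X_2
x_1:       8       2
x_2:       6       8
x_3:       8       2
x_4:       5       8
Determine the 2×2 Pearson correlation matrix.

Step 1 — column means:
  mean(X_1) = (8 + 6 + 8 + 5) / 4 = 27/4 = 6.75
  mean(X_2) = (2 + 8 + 2 + 8) / 4 = 20/4 = 5

Step 2 — sample variances and covariances s[i,j] = (1/(n-1)) · Σ_k (x_{k,i} - mean_i) · (x_{k,j} - mean_j), with n-1 = 3:
  s[X_1,X_1] = ((1.25)·(1.25) + (-0.75)·(-0.75) + (1.25)·(1.25) + (-1.75)·(-1.75)) / 3 = 6.75/3 = 2.25
  s[X_1,X_2] = ((1.25)·(-3) + (-0.75)·(3) + (1.25)·(-3) + (-1.75)·(3)) / 3 = -15/3 = -5
  s[X_2,X_2] = ((-3)·(-3) + (3)·(3) + (-3)·(-3) + (3)·(3)) / 3 = 36/3 = 12
  Sample standard deviations s_i = √(s[i,i]):
  s(X_1) = √(2.25) = 1.5
  s(X_2) = √(12) = 3.4641

Step 3 — r_{ij} = s_{ij} / (s_i · s_j):
  r[X_1,X_1] = 1 (diagonal).
  r[X_1,X_2] = -5 / (1.5 · 3.4641) = -5 / 5.1962 = -0.9623
  r[X_2,X_2] = 1 (diagonal).

R is symmetric with unit diagonal. Assembling:

R = [[1, -0.9623],
 [-0.9623, 1]]


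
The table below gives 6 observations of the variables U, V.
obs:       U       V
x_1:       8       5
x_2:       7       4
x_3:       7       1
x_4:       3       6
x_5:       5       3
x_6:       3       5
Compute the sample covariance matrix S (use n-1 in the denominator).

Step 1 — column means:
  mean(U) = (8 + 7 + 7 + 3 + 5 + 3) / 6 = 33/6 = 5.5
  mean(V) = (5 + 4 + 1 + 6 + 3 + 5) / 6 = 24/6 = 4

Step 2 — sample covariance S[i,j] = (1/(n-1)) · Σ_k (x_{k,i} - mean_i) · (x_{k,j} - mean_j), with n-1 = 5.
  S[U,U] = ((2.5)·(2.5) + (1.5)·(1.5) + (1.5)·(1.5) + (-2.5)·(-2.5) + (-0.5)·(-0.5) + (-2.5)·(-2.5)) / 5 = 23.5/5 = 4.7
  S[U,V] = ((2.5)·(1) + (1.5)·(0) + (1.5)·(-3) + (-2.5)·(2) + (-0.5)·(-1) + (-2.5)·(1)) / 5 = -9/5 = -1.8
  S[V,V] = ((1)·(1) + (0)·(0) + (-3)·(-3) + (2)·(2) + (-1)·(-1) + (1)·(1)) / 5 = 16/5 = 3.2

S is symmetric (S[j,i] = S[i,j]). Assembling:

S = [[4.7, -1.8],
 [-1.8, 3.2]]


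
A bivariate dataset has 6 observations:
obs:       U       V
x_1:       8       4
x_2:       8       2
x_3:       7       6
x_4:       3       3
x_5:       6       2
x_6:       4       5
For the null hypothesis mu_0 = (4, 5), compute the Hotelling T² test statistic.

Step 1 — sample mean vector:
  mean(U) = (8 + 8 + 7 + 3 + 6 + 4) / 6 = 36/6 = 6
  mean(V) = (4 + 2 + 6 + 3 + 2 + 5) / 6 = 22/6 = 3.6667
  x̄ = (6, 3.6667),  deviation x̄ - mu_0 = (6, 3.6667) - (4, 5) = (2, -1.3333).

Step 2 — sample covariance matrix, S[i,j] = (1/(n-1)) · Σ_k (x_{k,i} - mean_i) · (x_{k,j} - mean_j), divisor n-1 = 5:
  S[U,U] = ((2)·(2) + (2)·(2) + (1)·(1) + (-3)·(-3) + (0)·(0) + (-2)·(-2)) / 5 = 22/5 = 4.4
  S[U,V] = ((2)·(0.3333) + (2)·(-1.6667) + (1)·(2.3333) + (-3)·(-0.6667) + (0)·(-1.6667) + (-2)·(1.3333)) / 5 = -1/5 = -0.2
  S[V,V] = ((0.3333)·(0.3333) + (-1.6667)·(-1.6667) + (2.3333)·(2.3333) + (-0.6667)·(-0.6667) + (-1.6667)·(-1.6667) + (1.3333)·(1.3333)) / 5 = 13.3333/5 = 2.6667
  S = [[4.4, -0.2],
 [-0.2, 2.6667]].

Step 3 — invert S. det(S) = 4.4·2.6667 - (-0.2)² = 11.6933.
  S^{-1} = (1/det) · [[d, -b], [-b, a]] = [[0.2281, 0.0171],
 [0.0171, 0.3763]].

Step 4 — quadratic form (x̄ - mu_0)^T · S^{-1} · (x̄ - mu_0):
  S^{-1} · (x̄ - mu_0) = (0.4333, -0.4675),
  (x̄ - mu_0)^T · [...] = (2)·(0.4333) + (-1.3333)·(-0.4675) = 1.4899.

Step 5 — scale by n: T² = 6 · 1.4899 = 8.9396.

T² ≈ 8.9396


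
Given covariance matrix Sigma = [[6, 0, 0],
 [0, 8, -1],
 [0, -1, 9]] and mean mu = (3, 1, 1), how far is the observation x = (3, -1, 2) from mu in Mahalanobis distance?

Step 1 — centre the observation: (x - mu) = (0, -2, 1).

Step 2 — invert Sigma (cofactor / det for 3×3, or solve directly):
  Sigma^{-1} = [[0.1667, 0, 0],
 [0, 0.1268, 0.0141],
 [0, 0.0141, 0.1127]].

Step 3 — form the quadratic (x - mu)^T · Sigma^{-1} · (x - mu):
  Sigma^{-1} · (x - mu) = (0, -0.2394, 0.0845).
  (x - mu)^T · [Sigma^{-1} · (x - mu)] = (0)·(0) + (-2)·(-0.2394) + (1)·(0.0845) = 0.5634.

Step 4 — take square root: d = √(0.5634) ≈ 0.7506.

d(x, mu) = √(0.5634) ≈ 0.7506


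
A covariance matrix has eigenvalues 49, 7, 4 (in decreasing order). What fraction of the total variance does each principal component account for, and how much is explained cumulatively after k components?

Step 1 — total variance = trace(Sigma) = Σ λ_i = 49 + 7 + 4 = 60.

Step 2 — fraction explained by component i = λ_i / Σ λ:
  PC1: 49/60 = 0.8167
  PC2: 7/60 = 0.1167
  PC3: 4/60 = 0.0667

Step 3 — cumulative fraction after k components = (λ_1 + ... + λ_k) / Σ λ:
  k = 1: 49/60 = 0.8167
  k = 2: (49 + 7)/60 = 56/60 = 0.9333
  k = 3: (49 + 7 + 4)/60 = 60/60 = 1

Summary (fraction, with percent):

explained: PC1 0.8167 (81.67%), PC2 0.1167 (11.67%), PC3 0.0667 (6.67%);  cumulative: 0.8167, 0.9333, 1


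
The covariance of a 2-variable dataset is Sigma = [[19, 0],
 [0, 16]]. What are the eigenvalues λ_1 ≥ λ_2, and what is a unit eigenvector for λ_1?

Step 1 — characteristic polynomial of 2×2 Sigma:
  det(Sigma - λI) = λ² - trace · λ + det = 0.
  trace = 19 + 16 = 35, det = 19·16 - (0)² = 304.
Step 2 — discriminant:
  Δ = trace² - 4·det = 1225 - 1216 = 9.
Step 3 — eigenvalues:
  λ = (trace ± √Δ)/2 = (35 ± 3)/2,
  λ_1 = 19,  λ_2 = 16.

Step 4 — unit eigenvector for λ_1: Sigma is diagonal, so its eigenvectors are the coordinate axes. λ_1 = 19 is the diagonal entry on the first coordinate axis, hence
  v_1 = (1, 0) (||v_1|| = 1).

λ_1 = 19,  λ_2 = 16;  v_1 ≈ (1, 0)


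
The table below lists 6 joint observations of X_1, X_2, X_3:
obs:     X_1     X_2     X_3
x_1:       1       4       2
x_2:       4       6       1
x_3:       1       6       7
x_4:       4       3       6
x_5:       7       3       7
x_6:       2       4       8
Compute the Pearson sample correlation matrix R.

Step 1 — column means:
  mean(X_1) = (1 + 4 + 1 + 4 + 7 + 2) / 6 = 19/6 = 3.1667
  mean(X_2) = (4 + 6 + 6 + 3 + 3 + 4) / 6 = 26/6 = 4.3333
  mean(X_3) = (2 + 1 + 7 + 6 + 7 + 8) / 6 = 31/6 = 5.1667

Step 2 — sample variances and covariances s[i,j] = (1/(n-1)) · Σ_k (x_{k,i} - mean_i) · (x_{k,j} - mean_j), with n-1 = 5:
  s[X_1,X_1] = ((-2.1667)·(-2.1667) + (0.8333)·(0.8333) + (-2.1667)·(-2.1667) + (0.8333)·(0.8333) + (3.8333)·(3.8333) + (-1.1667)·(-1.1667)) / 5 = 26.8333/5 = 5.3667
  s[X_1,X_2] = ((-2.1667)·(-0.3333) + (0.8333)·(1.6667) + (-2.1667)·(1.6667) + (0.8333)·(-1.3333) + (3.8333)·(-1.3333) + (-1.1667)·(-0.3333)) / 5 = -7.3333/5 = -1.4667
  s[X_1,X_3] = ((-2.1667)·(-3.1667) + (0.8333)·(-4.1667) + (-2.1667)·(1.8333) + (0.8333)·(0.8333) + (3.8333)·(1.8333) + (-1.1667)·(2.8333)) / 5 = 3.8333/5 = 0.7667
  s[X_2,X_2] = ((-0.3333)·(-0.3333) + (1.6667)·(1.6667) + (1.6667)·(1.6667) + (-1.3333)·(-1.3333) + (-1.3333)·(-1.3333) + (-0.3333)·(-0.3333)) / 5 = 9.3333/5 = 1.8667
  s[X_2,X_3] = ((-0.3333)·(-3.1667) + (1.6667)·(-4.1667) + (1.6667)·(1.8333) + (-1.3333)·(0.8333) + (-1.3333)·(1.8333) + (-0.3333)·(2.8333)) / 5 = -7.3333/5 = -1.4667
  s[X_3,X_3] = ((-3.1667)·(-3.1667) + (-4.1667)·(-4.1667) + (1.8333)·(1.8333) + (0.8333)·(0.8333) + (1.8333)·(1.8333) + (2.8333)·(2.8333)) / 5 = 42.8333/5 = 8.5667
  Sample standard deviations s_i = √(s[i,i]):
  s(X_1) = √(5.3667) = 2.3166
  s(X_2) = √(1.8667) = 1.3663
  s(X_3) = √(8.5667) = 2.9269

Step 3 — r_{ij} = s_{ij} / (s_i · s_j):
  r[X_1,X_1] = 1 (diagonal).
  r[X_1,X_2] = -1.4667 / (2.3166 · 1.3663) = -1.4667 / 3.1651 = -0.4634
  r[X_1,X_3] = 0.7667 / (2.3166 · 2.9269) = 0.7667 / 6.7804 = 0.1131
  r[X_2,X_2] = 1 (diagonal).
  r[X_2,X_3] = -1.4667 / (1.3663 · 2.9269) = -1.4667 / 3.9989 = -0.3668
  r[X_3,X_3] = 1 (diagonal).

R is symmetric with unit diagonal. Assembling:

R = [[1, -0.4634, 0.1131],
 [-0.4634, 1, -0.3668],
 [0.1131, -0.3668, 1]]


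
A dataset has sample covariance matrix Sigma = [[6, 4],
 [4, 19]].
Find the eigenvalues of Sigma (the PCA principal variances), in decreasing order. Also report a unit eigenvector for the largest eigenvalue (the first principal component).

Step 1 — characteristic polynomial of 2×2 Sigma:
  det(Sigma - λI) = λ² - trace · λ + det = 0.
  trace = 6 + 19 = 25, det = 6·19 - (4)² = 98.
Step 2 — discriminant:
  Δ = trace² - 4·det = 625 - 392 = 233.
Step 3 — eigenvalues:
  λ = (trace ± √Δ)/2 = (25 ± 15.2643)/2,
  λ_1 = 20.1322,  λ_2 = 4.8678.

Step 4 — unit eigenvector for λ_1: solve (Sigma - λ_1 I)v = 0. First row:
  (6 - 20.1322)·v_x + (4)·v_y = 0, i.e. (-14.1322)·v_x + (4)·v_y = 0,
  so v ∝ (b, λ_1 - a) = (4, 14.1322) = u.
  ||u|| = √((4)² + (14.1322)²) = √(215.7182) ≈ 14.6873,
  v_1 = u/||u|| ≈ (0.2723, 0.9622) (||v_1|| = 1).

λ_1 = 20.1322,  λ_2 = 4.8678;  v_1 ≈ (0.2723, 0.9622)


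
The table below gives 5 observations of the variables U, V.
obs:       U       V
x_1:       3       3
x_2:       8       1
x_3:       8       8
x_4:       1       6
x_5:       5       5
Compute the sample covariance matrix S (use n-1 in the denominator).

Step 1 — column means:
  mean(U) = (3 + 8 + 8 + 1 + 5) / 5 = 25/5 = 5
  mean(V) = (3 + 1 + 8 + 6 + 5) / 5 = 23/5 = 4.6

Step 2 — sample covariance S[i,j] = (1/(n-1)) · Σ_k (x_{k,i} - mean_i) · (x_{k,j} - mean_j), with n-1 = 4.
  S[U,U] = ((-2)·(-2) + (3)·(3) + (3)·(3) + (-4)·(-4) + (0)·(0)) / 4 = 38/4 = 9.5
  S[U,V] = ((-2)·(-1.6) + (3)·(-3.6) + (3)·(3.4) + (-4)·(1.4) + (0)·(0.4)) / 4 = -3/4 = -0.75
  S[V,V] = ((-1.6)·(-1.6) + (-3.6)·(-3.6) + (3.4)·(3.4) + (1.4)·(1.4) + (0.4)·(0.4)) / 4 = 29.2/4 = 7.3

S is symmetric (S[j,i] = S[i,j]). Assembling:

S = [[9.5, -0.75],
 [-0.75, 7.3]]


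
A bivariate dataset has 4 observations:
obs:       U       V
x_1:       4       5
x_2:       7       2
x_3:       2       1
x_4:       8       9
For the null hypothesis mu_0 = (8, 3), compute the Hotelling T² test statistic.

Step 1 — sample mean vector:
  mean(U) = (4 + 7 + 2 + 8) / 4 = 21/4 = 5.25
  mean(V) = (5 + 2 + 1 + 9) / 4 = 17/4 = 4.25
  x̄ = (5.25, 4.25),  deviation x̄ - mu_0 = (5.25, 4.25) - (8, 3) = (-2.75, 1.25).

Step 2 — sample covariance matrix, S[i,j] = (1/(n-1)) · Σ_k (x_{k,i} - mean_i) · (x_{k,j} - mean_j), divisor n-1 = 3:
  S[U,U] = ((-1.25)·(-1.25) + (1.75)·(1.75) + (-3.25)·(-3.25) + (2.75)·(2.75)) / 3 = 22.75/3 = 7.5833
  S[U,V] = ((-1.25)·(0.75) + (1.75)·(-2.25) + (-3.25)·(-3.25) + (2.75)·(4.75)) / 3 = 18.75/3 = 6.25
  S[V,V] = ((0.75)·(0.75) + (-2.25)·(-2.25) + (-3.25)·(-3.25) + (4.75)·(4.75)) / 3 = 38.75/3 = 12.9167
  S = [[7.5833, 6.25],
 [6.25, 12.9167]].

Step 3 — invert S. det(S) = 7.5833·12.9167 - (6.25)² = 58.8889.
  S^{-1} = (1/det) · [[d, -b], [-b, a]] = [[0.2193, -0.1061],
 [-0.1061, 0.1288]].

Step 4 — quadratic form (x̄ - mu_0)^T · S^{-1} · (x̄ - mu_0):
  S^{-1} · (x̄ - mu_0) = (-0.7358, 0.4528),
  (x̄ - mu_0)^T · [...] = (-2.75)·(-0.7358) + (1.25)·(0.4528) = 2.5896.

Step 5 — scale by n: T² = 4 · 2.5896 = 10.3585.

T² ≈ 10.3585


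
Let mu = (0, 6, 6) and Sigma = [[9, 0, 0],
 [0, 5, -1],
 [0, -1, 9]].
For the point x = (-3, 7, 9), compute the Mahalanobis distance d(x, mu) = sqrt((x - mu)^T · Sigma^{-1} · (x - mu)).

Step 1 — centre the observation: (x - mu) = (-3, 1, 3).

Step 2 — invert Sigma (cofactor / det for 3×3, or solve directly):
  Sigma^{-1} = [[0.1111, 0, 0],
 [0, 0.2045, 0.0227],
 [0, 0.0227, 0.1136]].

Step 3 — form the quadratic (x - mu)^T · Sigma^{-1} · (x - mu):
  Sigma^{-1} · (x - mu) = (-0.3333, 0.2727, 0.3636).
  (x - mu)^T · [Sigma^{-1} · (x - mu)] = (-3)·(-0.3333) + (1)·(0.2727) + (3)·(0.3636) = 2.3636.

Step 4 — take square root: d = √(2.3636) ≈ 1.5374.

d(x, mu) = √(2.3636) ≈ 1.5374


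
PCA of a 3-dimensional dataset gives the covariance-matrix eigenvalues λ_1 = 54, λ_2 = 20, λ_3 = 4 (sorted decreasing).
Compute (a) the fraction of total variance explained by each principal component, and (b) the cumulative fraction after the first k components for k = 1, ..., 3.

Step 1 — total variance = trace(Sigma) = Σ λ_i = 54 + 20 + 4 = 78.

Step 2 — fraction explained by component i = λ_i / Σ λ:
  PC1: 54/78 = 0.6923
  PC2: 20/78 = 0.2564
  PC3: 4/78 = 0.0513

Step 3 — cumulative fraction after k components = (λ_1 + ... + λ_k) / Σ λ:
  k = 1: 54/78 = 0.6923
  k = 2: (54 + 20)/78 = 74/78 = 0.9487
  k = 3: (54 + 20 + 4)/78 = 78/78 = 1

Summary (fraction, with percent):

explained: PC1 0.6923 (69.23%), PC2 0.2564 (25.64%), PC3 0.0513 (5.13%);  cumulative: 0.6923, 0.9487, 1


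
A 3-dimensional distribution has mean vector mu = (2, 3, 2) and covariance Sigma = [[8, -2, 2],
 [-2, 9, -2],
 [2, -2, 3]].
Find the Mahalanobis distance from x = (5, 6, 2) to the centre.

Step 1 — centre the observation: (x - mu) = (3, 3, 0).

Step 2 — invert Sigma (cofactor / det for 3×3, or solve directly):
  Sigma^{-1} = [[0.1513, 0.0132, -0.0921],
 [0.0132, 0.1316, 0.0789],
 [-0.0921, 0.0789, 0.4474]].

Step 3 — form the quadratic (x - mu)^T · Sigma^{-1} · (x - mu):
  Sigma^{-1} · (x - mu) = (0.4934, 0.4342, -0.0395).
  (x - mu)^T · [Sigma^{-1} · (x - mu)] = (3)·(0.4934) + (3)·(0.4342) + (0)·(-0.0395) = 2.7829.

Step 4 — take square root: d = √(2.7829) ≈ 1.6682.

d(x, mu) = √(2.7829) ≈ 1.6682


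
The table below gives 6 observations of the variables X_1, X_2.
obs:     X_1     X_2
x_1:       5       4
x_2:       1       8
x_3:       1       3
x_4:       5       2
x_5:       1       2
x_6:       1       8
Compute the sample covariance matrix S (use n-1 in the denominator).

Step 1 — column means:
  mean(X_1) = (5 + 1 + 1 + 5 + 1 + 1) / 6 = 14/6 = 2.3333
  mean(X_2) = (4 + 8 + 3 + 2 + 2 + 8) / 6 = 27/6 = 4.5

Step 2 — sample covariance S[i,j] = (1/(n-1)) · Σ_k (x_{k,i} - mean_i) · (x_{k,j} - mean_j), with n-1 = 5.
  S[X_1,X_1] = ((2.6667)·(2.6667) + (-1.3333)·(-1.3333) + (-1.3333)·(-1.3333) + (2.6667)·(2.6667) + (-1.3333)·(-1.3333) + (-1.3333)·(-1.3333)) / 5 = 21.3333/5 = 4.2667
  S[X_1,X_2] = ((2.6667)·(-0.5) + (-1.3333)·(3.5) + (-1.3333)·(-1.5) + (2.6667)·(-2.5) + (-1.3333)·(-2.5) + (-1.3333)·(3.5)) / 5 = -12/5 = -2.4
  S[X_2,X_2] = ((-0.5)·(-0.5) + (3.5)·(3.5) + (-1.5)·(-1.5) + (-2.5)·(-2.5) + (-2.5)·(-2.5) + (3.5)·(3.5)) / 5 = 39.5/5 = 7.9

S is symmetric (S[j,i] = S[i,j]). Assembling:

S = [[4.2667, -2.4],
 [-2.4, 7.9]]
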